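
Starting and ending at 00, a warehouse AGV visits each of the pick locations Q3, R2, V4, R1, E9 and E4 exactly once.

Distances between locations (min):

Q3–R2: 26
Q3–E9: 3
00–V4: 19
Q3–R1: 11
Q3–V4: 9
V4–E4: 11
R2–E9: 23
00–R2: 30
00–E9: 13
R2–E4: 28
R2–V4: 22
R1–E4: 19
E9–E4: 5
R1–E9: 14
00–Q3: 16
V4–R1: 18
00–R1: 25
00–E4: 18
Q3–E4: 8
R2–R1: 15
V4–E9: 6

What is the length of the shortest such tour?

There are 360 distinct closed tours to check (reversals are equivalent).
00-Q3-R2-V4-R1-E9-E4-00: 16+26+22+18+14+5+18 = 119
00-Q3-R2-V4-R1-E4-E9-00: 16+26+22+18+19+5+13 = 119
00-Q3-R2-V4-E9-R1-E4-00: 16+26+22+6+14+19+18 = 121
00-Q3-R2-V4-E9-E4-R1-00: 16+26+22+6+5+19+25 = 119
00-Q3-R2-V4-E4-R1-E9-00: 16+26+22+11+19+14+13 = 121
00-Q3-R2-V4-E4-E9-R1-00: 16+26+22+11+5+14+25 = 119
00-Q3-R2-R1-V4-E9-E4-00: 16+26+15+18+6+5+18 = 104
00-Q3-R2-R1-V4-E4-E9-00: 16+26+15+18+11+5+13 = 104
… (352 more)
00-Q3-R1-R2-V4-E9-E4-00: 16+11+15+22+6+5+18 = 93  ← best
The minimum is 93.
One optimal route: 00 → Q3 → R1 → R2 → V4 → E9 → E4 → 00 (or its reverse).

93 min — the shortest possible round trip.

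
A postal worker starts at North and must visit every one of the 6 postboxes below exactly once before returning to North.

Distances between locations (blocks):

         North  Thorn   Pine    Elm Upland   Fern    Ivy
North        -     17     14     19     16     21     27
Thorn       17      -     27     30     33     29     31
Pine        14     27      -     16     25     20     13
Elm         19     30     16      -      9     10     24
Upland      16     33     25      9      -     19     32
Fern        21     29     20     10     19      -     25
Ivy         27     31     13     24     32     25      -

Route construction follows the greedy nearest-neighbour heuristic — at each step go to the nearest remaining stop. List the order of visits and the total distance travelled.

125 blocks along North → Pine → Ivy → Elm → Upland → Fern → Thorn → North.

At North the remaining stops are Pine 14, Upland 16, Thorn 17, Elm 19, Fern 21, Ivy 27; go to Pine.
At Pine the remaining stops are Ivy 13, Elm 16, Fern 20, Upland 25, Thorn 27; go to Ivy.
At Ivy the remaining stops are Elm 24, Fern 25, Thorn 31, Upland 32; go to Elm.
At Elm the remaining stops are Upland 9, Fern 10, Thorn 30; go to Upland.
At Upland the remaining stops are Fern 19, Thorn 33; go to Fern.
At Fern the remaining stops are Thorn 29; go to Thorn.
Return Thorn→North: 17.
Total = 14 + 13 + 24 + 9 + 19 + 29 + 17 = 125.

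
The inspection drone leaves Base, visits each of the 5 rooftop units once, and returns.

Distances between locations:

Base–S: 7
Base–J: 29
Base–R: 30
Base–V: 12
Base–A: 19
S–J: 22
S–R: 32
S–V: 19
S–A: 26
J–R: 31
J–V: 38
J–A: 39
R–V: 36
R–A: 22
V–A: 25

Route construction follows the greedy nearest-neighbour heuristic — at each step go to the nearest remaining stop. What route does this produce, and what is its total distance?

Total distance 133 via the nearest-neighbour route Base → S → V → A → R → J → Base.

Base → [S:7 / V:12 / A:19 / J:29 / R:30] → S (7)
S → [V:19 / J:22 / A:26 / R:32] → V (19)
V → [A:25 / R:36 / J:38] → A (25)
A → [R:22 / J:39] → R (22)
R → [J:31] → J (31)
Return J→Base: 29.
Total = 7 + 19 + 25 + 22 + 31 + 29 = 133.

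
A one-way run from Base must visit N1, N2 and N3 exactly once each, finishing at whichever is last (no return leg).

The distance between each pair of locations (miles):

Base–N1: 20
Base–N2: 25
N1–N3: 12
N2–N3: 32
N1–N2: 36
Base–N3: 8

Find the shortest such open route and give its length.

There are 3! = 6 possible orderings.
Base → N1 → N2 → N3: 20+36+32 = 88
Base → N1 → N3 → N2: 20+12+32 = 64
Base → N2 → N1 → N3: 25+36+12 = 73
Base → N2 → N3 → N1: 25+32+12 = 69
Base → N3 → N1 → N2: 8+12+36 = 56
Base → N3 → N2 → N1: 8+32+36 = 76
The minimum is 56.
One shortest path: Base → N3 → N1 → N2.

Shortest open route: 56 miles.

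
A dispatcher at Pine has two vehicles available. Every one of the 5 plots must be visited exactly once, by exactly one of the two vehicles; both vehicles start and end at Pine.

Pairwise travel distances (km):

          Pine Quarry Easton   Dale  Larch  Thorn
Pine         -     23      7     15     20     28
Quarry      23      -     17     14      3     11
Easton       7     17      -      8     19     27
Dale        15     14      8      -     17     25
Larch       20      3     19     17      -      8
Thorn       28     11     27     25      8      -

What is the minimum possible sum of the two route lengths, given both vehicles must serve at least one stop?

Minimum combined distance: 82 km.

Check every non-empty split of the stops between the two vehicles; for each half take its own optimal tour:
  {Quarry} + {Easton, Dale, Larch, Thorn}: 46 + 68 = 114
  {Easton} + {Quarry, Dale, Larch, Thorn}: 14 + 68 = 82
  {Quarry, Easton} + {Dale, Larch, Thorn}: 47 + 68 = 115
  {Dale} + {Quarry, Easton, Larch, Thorn}: 30 + 63 = 93
  {Quarry, Dale} + {Easton, Larch, Thorn}: 52 + 62 = 114
  {Easton, Dale} + {Quarry, Larch, Thorn}: 30 + 62 = 92
  … (15 splits in total)
Best: vehicle 1 Pine → Easton → Pine = 14; vehicle 2 Pine → Dale → Quarry → Larch → Thorn → Pine = 68; combined 82.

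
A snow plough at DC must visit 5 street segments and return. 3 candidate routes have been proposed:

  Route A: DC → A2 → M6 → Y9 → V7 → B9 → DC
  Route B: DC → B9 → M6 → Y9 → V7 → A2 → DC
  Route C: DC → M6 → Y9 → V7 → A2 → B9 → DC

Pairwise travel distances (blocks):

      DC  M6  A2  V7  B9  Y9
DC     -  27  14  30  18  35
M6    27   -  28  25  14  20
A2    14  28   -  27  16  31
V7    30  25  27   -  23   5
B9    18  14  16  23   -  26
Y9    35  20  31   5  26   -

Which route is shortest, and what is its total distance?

98 blocks — Route B is the shortest.

Route A: 14 + 28 + 20 + 5 + 23 + 18 = 108
Route B: 18 + 14 + 20 + 5 + 27 + 14 = 98
Route C: 27 + 20 + 5 + 27 + 16 + 18 = 113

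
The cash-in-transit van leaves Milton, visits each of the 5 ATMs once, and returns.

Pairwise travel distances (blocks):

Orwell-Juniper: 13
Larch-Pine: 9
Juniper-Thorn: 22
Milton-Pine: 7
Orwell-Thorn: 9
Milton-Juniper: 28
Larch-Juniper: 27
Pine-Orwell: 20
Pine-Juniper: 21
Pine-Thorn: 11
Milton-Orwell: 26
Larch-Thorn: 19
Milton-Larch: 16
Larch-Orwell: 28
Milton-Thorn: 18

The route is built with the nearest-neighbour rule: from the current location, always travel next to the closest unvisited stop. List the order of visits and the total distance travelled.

Milton → [Pine:7 / Larch:16 / Thorn:18 / Orwell:26 / Juniper:28] → Pine (7)
Pine → [Larch:9 / Thorn:11 / Orwell:20 / Juniper:21] → Larch (9)
Larch → [Thorn:19 / Juniper:27 / Orwell:28] → Thorn (19)
Thorn → [Orwell:9 / Juniper:22] → Orwell (9)
Orwell → [Juniper:13] → Juniper (13)
Return Juniper→Milton: 28.
Total = 7 + 9 + 19 + 9 + 13 + 28 = 85.

Total distance 85 blocks via the nearest-neighbour route Milton → Pine → Larch → Thorn → Orwell → Juniper → Milton.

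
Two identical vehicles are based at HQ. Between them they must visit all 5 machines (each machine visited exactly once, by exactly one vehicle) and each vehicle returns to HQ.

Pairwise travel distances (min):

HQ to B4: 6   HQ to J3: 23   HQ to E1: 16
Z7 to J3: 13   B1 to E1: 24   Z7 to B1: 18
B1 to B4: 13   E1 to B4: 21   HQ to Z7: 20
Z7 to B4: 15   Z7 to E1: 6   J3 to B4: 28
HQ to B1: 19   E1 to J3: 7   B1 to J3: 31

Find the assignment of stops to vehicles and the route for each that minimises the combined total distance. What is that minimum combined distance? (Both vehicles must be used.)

Check every non-empty split of the stops between the two vehicles; for each half take its own optimal tour:
  {Z7} + {B1, E1, J3, B4}: 40 + 73 = 113
  {B1} + {Z7, E1, J3, B4}: 38 + 57 = 95
  {Z7, B1} + {E1, J3, B4}: 57 + 57 = 114
  {E1} + {Z7, B1, J3, B4}: 32 + 73 = 105
  {Z7, E1} + {B1, J3, B4}: 42 + 73 = 115
  {B1, E1} + {Z7, J3, B4}: 59 + 57 = 116
  … (15 splits in total)
  {Z7, B1, E1, J3} + {B4}: 73 + 12 = 85  ← best
Best: vehicle 1 HQ → B1 → Z7 → E1 → J3 → HQ = 73; vehicle 2 HQ → B4 → HQ = 12; combined 85.

Minimum combined distance: 85 min.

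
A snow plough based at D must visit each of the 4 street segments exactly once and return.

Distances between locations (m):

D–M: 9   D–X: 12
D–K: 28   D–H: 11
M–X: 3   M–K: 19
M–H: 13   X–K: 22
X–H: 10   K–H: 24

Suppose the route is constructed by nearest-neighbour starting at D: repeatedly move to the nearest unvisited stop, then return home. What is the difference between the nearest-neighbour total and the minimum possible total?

From D: M=9, H=11, X=12, K=28 → choose M (9).
From M: X=3, H=13, K=19 → choose X (3).
From X: H=10, K=22 → choose H (10).
From H: K=24 → choose K (24).
NN route D → M → X → H → K → D costs 74.
Optimal: D → M → X → K → H → D costs 69 (by enumerating all 12 distinct tours).
Excess = 74 − 69 = 5.

Excess over optimum: 5 m.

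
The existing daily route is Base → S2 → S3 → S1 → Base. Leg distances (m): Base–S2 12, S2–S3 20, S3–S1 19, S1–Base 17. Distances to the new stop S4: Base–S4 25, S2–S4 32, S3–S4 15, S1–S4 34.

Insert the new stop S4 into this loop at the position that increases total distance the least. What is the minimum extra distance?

+27 m — insert S4 between S2 and S3.

Insertion cost between consecutive stops i–j is d(i,S4) + d(S4,j) − d(i,j):
  between Base and S2: 25 + 32 − 12 = 45
  between S2 and S3: 32 + 15 − 20 = 27
  between S3 and S1: 15 + 34 − 19 = 30
  between S1 and Base: 34 + 25 − 17 = 42
Cheapest insertion is between S2 and S3, adding 27.
New total = 68 + 27 = 95.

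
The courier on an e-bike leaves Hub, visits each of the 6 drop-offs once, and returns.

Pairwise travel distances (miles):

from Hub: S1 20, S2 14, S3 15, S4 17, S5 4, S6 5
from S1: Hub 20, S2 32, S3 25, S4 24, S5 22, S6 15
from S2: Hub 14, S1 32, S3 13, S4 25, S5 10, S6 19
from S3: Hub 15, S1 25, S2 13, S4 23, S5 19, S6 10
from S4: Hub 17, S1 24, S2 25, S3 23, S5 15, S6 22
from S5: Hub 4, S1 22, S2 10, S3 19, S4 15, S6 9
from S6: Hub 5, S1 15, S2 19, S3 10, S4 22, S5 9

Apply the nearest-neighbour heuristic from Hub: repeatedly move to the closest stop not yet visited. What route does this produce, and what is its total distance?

At Hub the remaining stops are S5 4, S6 5, S2 14, S3 15, S4 17, S1 20; go to S5.
At S5 the remaining stops are S6 9, S2 10, S4 15, S3 19, S1 22; go to S6.
At S6 the remaining stops are S3 10, S1 15, S2 19, S4 22; go to S3.
At S3 the remaining stops are S2 13, S4 23, S1 25; go to S2.
At S2 the remaining stops are S4 25, S1 32; go to S4.
At S4 the remaining stops are S1 24; go to S1.
Return S1→Hub: 20.
Total = 4 + 9 + 10 + 13 + 25 + 24 + 20 = 105.

Total distance 105 miles via the nearest-neighbour route Hub → S5 → S6 → S3 → S2 → S4 → S1 → Hub.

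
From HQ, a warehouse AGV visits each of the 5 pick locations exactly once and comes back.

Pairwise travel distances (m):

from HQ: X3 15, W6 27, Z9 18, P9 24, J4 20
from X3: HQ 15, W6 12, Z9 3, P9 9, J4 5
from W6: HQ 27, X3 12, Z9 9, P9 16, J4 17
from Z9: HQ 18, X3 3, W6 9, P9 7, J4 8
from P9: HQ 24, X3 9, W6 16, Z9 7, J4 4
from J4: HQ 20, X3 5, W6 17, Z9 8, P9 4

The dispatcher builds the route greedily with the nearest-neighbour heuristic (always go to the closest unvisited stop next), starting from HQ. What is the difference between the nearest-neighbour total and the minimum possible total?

HQ: X3=15, Z9=18, J4=20, P9=24, W6=27 ⇒ X3
X3: Z9=3, J4=5, P9=9, W6=12 ⇒ Z9
Z9: P9=7, J4=8, W6=9 ⇒ P9
P9: J4=4, W6=16 ⇒ J4
J4: W6=17 ⇒ W6
NN route HQ → X3 → Z9 → P9 → J4 → W6 → HQ costs 73.
Optimal: HQ → X3 → W6 → Z9 → P9 → J4 → HQ costs 67 (by enumerating all 60 distinct tours).
Excess = 73 − 67 = 6.

6 m longer than the optimal tour.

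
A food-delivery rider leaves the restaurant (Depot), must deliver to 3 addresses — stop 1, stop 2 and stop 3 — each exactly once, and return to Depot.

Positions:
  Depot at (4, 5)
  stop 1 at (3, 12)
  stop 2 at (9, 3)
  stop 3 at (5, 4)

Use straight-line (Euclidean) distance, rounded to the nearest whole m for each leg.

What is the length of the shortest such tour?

Shortest round trip = 23 m.

With 3 stops there are 3!/2 = 3 distinct round trips (a route and its reverse cost the same).
Depot - stop 1 - stop 2 - stop 3 - Depot: 7+11+4+1 = 23
Depot - stop 1 - stop 3 - stop 2 - Depot: 7+8+4+5 = 24
Depot - stop 2 - stop 1 - stop 3 - Depot: 5+11+8+1 = 25
The minimum is 23.
One optimal route: Depot → stop 1 → stop 2 → stop 3 → Depot (or its reverse).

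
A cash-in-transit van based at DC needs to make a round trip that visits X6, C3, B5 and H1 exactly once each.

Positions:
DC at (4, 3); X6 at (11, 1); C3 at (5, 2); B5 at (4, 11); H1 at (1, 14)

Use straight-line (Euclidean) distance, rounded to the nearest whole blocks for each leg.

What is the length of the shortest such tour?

With 4 stops there are 4!/2 = 12 distinct round trips (a route and its reverse cost the same).
DC→X6→C3→B5→H1→DC: 7+6+9+4+11 = 37
DC→X6→C3→H1→B5→DC: 7+6+13+4+8 = 38
DC→X6→B5→C3→H1→DC: 7+12+9+13+11 = 52
DC→X6→B5→H1→C3→DC: 7+12+4+13+1 = 37
DC→X6→H1→C3→B5→DC: 7+16+13+9+8 = 53
DC→X6→H1→B5→C3→DC: 7+16+4+9+1 = 37
DC→C3→X6→B5→H1→DC: 1+6+12+4+11 = 34
DC→C3→X6→H1→B5→DC: 1+6+16+4+8 = 35
DC→C3→B5→X6→H1→DC: 1+9+12+16+11 = 49
DC→C3→H1→X6→B5→DC: 1+13+16+12+8 = 50
DC→B5→X6→C3→H1→DC: 8+12+6+13+11 = 50
DC→B5→C3→X6→H1→DC: 8+9+6+16+11 = 50
The minimum is 34.
One optimal route: DC → C3 → X6 → B5 → H1 → DC (or its reverse).

Shortest round trip = 34 blocks.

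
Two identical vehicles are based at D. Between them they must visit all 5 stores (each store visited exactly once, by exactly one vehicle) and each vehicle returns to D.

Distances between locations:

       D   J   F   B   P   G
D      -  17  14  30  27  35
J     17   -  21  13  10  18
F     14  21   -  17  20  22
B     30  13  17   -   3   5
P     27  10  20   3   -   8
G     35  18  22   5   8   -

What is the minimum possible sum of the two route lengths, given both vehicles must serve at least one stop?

98 — the smallest possible combined total.

There are 2^4 − 1 = 15 ways to divide the 5 stops into two non-empty groups. For each, the best each vehicle can do is its own shortest tour through its group:
  {J} + {F, B, P, G}: 34 + 71 = 105
  {F} + {J, B, P, G}: 28 + 70 = 98
  {J, F} + {B, P, G}: 52 + 70 = 122
  {B} + {J, F, P, G}: 60 + 71 = 131
  {J, B} + {F, P, G}: 60 + 71 = 131
  {F, B} + {J, P, G}: 61 + 70 = 131
  … (15 splits in total)
Best: vehicle 1 D → F → D = 28; vehicle 2 D → J → B → G → P → D = 70; combined 98.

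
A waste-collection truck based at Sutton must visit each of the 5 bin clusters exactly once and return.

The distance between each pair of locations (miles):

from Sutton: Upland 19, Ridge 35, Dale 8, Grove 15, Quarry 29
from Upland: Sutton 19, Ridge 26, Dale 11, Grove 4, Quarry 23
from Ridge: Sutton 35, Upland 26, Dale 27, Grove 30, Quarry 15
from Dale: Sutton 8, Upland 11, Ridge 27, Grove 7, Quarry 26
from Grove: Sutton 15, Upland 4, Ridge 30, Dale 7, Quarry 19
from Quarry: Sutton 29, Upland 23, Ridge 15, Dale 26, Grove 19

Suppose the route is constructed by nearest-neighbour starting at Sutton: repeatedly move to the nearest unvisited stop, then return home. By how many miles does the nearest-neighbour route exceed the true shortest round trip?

From Sutton: Dale=8, Grove=15, Upland=19, Quarry=29, Ridge=35 → choose Dale (8).
From Dale: Grove=7, Upland=11, Quarry=26, Ridge=27 → choose Grove (7).
From Grove: Upland=4, Quarry=19, Ridge=30 → choose Upland (4).
From Upland: Quarry=23, Ridge=26 → choose Quarry (23).
From Quarry: Ridge=15 → choose Ridge (15).
NN route Sutton → Dale → Grove → Upland → Quarry → Ridge → Sutton costs 92.
Optimal: Sutton → Dale → Grove → Upland → Ridge → Quarry → Sutton costs 89 (by enumerating all 60 distinct tours).
Excess = 92 − 89 = 3.

The nearest-neighbour route is 3 miles longer than optimal.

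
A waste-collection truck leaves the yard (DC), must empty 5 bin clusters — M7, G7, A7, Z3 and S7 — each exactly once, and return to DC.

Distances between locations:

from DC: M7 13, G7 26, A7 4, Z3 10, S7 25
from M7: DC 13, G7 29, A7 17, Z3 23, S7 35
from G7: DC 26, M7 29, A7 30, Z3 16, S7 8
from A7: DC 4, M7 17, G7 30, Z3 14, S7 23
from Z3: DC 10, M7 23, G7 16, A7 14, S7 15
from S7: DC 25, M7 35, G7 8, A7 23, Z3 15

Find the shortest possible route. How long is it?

Shortest round trip = 83.

There are 60 distinct closed tours to check (reversals are equivalent).
DC → M7 → G7 → A7 → Z3 → S7 → DC: 13+29+30+14+15+25 = 126
DC → M7 → G7 → A7 → S7 → Z3 → DC: 13+29+30+23+15+10 = 120
DC → M7 → G7 → Z3 → A7 → S7 → DC: 13+29+16+14+23+25 = 120
DC → M7 → G7 → Z3 → S7 → A7 → DC: 13+29+16+15+23+4 = 100
DC → M7 → G7 → S7 → A7 → Z3 → DC: 13+29+8+23+14+10 = 97
DC → M7 → G7 → S7 → Z3 → A7 → DC: 13+29+8+15+14+4 = 83
DC → M7 → A7 → G7 → Z3 → S7 → DC: 13+17+30+16+15+25 = 116
DC → M7 → A7 → G7 → S7 → Z3 → DC: 13+17+30+8+15+10 = 93
DC → M7 → A7 → Z3 → G7 → S7 → DC: 13+17+14+16+8+25 = 93
DC → M7 → A7 → Z3 → S7 → G7 → DC: 13+17+14+15+8+26 = 93
DC → M7 → A7 → S7 → G7 → Z3 → DC: 13+17+23+8+16+10 = 87
DC → M7 → A7 → S7 → Z3 → G7 → DC: 13+17+23+15+16+26 = 110
DC → M7 → Z3 → G7 → A7 → S7 → DC: 13+23+16+30+23+25 = 130
DC → M7 → Z3 → G7 → S7 → A7 → DC: 13+23+16+8+23+4 = 87
… (46 more)
The minimum is 83.
One optimal route: DC → M7 → G7 → S7 → Z3 → A7 → DC (or its reverse).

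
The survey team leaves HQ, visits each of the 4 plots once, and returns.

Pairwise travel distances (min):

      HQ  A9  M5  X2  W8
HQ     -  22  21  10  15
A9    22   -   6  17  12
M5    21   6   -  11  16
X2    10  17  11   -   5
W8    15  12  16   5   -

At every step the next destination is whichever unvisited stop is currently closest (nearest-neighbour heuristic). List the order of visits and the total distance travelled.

From HQ: distances to unvisited — X2=10, W8=15, M5=21, A9=22. Nearest is X2 (10).
From X2: distances to unvisited — W8=5, M5=11, A9=17. Nearest is W8 (5).
From W8: distances to unvisited — A9=12, M5=16. Nearest is A9 (12).
From A9: distances to unvisited — M5=6. Nearest is M5 (6).
Return M5→HQ: 21.
Total = 10 + 5 + 12 + 6 + 21 = 54.

Total distance 54 min via the nearest-neighbour route HQ → X2 → W8 → A9 → M5 → HQ.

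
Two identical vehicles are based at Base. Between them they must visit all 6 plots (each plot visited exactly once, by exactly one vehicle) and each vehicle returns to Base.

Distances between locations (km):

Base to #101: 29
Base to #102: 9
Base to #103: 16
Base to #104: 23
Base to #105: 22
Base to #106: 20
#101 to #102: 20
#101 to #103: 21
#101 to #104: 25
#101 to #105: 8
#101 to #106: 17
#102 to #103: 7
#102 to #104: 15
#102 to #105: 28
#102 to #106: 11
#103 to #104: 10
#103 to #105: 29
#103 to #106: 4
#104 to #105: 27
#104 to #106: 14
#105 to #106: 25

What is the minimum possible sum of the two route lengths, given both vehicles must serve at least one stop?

There are 2^5 − 1 = 31 ways to divide the 6 stops into two non-empty groups. For each, the best each vehicle can do is its own shortest tour through its group:
  {#101} + {#102, #103, #104, #105, #106}: 58 + 83 = 141
  {#102} + {#101, #103, #104, #105, #106}: 18 + 84 = 102
  {#101, #102} + {#103, #104, #105, #106}: 58 + 83 = 141
  {#103} + {#101, #102, #104, #105, #106}: 32 + 85 = 117
  {#101, #103} + {#102, #104, #105, #106}: 66 + 83 = 149
  {#102, #103} + {#101, #104, #105, #106}: 32 + 84 = 116
  … (31 splits in total)
Best: vehicle 1 Base → #102 → Base = 18; vehicle 2 Base → #104 → #103 → #106 → #101 → #105 → Base = 84; combined 102.

102 km — the smallest possible combined total.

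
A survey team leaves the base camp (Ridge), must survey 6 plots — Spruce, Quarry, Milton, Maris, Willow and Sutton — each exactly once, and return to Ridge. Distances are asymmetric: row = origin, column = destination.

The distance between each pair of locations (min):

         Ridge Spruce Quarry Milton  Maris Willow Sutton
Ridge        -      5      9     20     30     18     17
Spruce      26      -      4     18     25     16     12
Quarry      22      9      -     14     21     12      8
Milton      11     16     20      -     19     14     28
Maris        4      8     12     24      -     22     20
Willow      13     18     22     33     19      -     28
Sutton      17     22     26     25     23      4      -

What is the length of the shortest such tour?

Shortest round trip = 75 min.

Ridge - Spruce - Quarry - Milton - Maris - Willow - Sutton - Ridge: 5+4+14+19+22+28+17 = 109
Ridge - Spruce - Quarry - Milton - Maris - Sutton - Willow - Ridge: 5+4+14+19+20+4+13 = 79
Ridge - Spruce - Quarry - Milton - Willow - Maris - Sutton - Ridge: 5+4+14+14+19+20+17 = 93
Ridge - Spruce - Quarry - Milton - Willow - Sutton - Maris - Ridge: 5+4+14+14+28+23+4 = 92
Ridge - Spruce - Quarry - Milton - Sutton - Maris - Willow - Ridge: 5+4+14+28+23+22+13 = 109
Ridge - Spruce - Quarry - Milton - Sutton - Willow - Maris - Ridge: 5+4+14+28+4+19+4 = 78
Ridge - Spruce - Quarry - Maris - Milton - Willow - Sutton - Ridge: 5+4+21+24+14+28+17 = 113
Ridge - Spruce - Quarry - Maris - Milton - Sutton - Willow - Ridge: 5+4+21+24+28+4+13 = 99
… (712 more)
Ridge - Spruce - Quarry - Sutton - Willow - Maris - Milton - Ridge: 5+4+8+4+19+24+11 = 75  ← best
The minimum is 75.
One optimal route: Ridge → Spruce → Quarry → Sutton → Willow → Maris → Milton → Ridge.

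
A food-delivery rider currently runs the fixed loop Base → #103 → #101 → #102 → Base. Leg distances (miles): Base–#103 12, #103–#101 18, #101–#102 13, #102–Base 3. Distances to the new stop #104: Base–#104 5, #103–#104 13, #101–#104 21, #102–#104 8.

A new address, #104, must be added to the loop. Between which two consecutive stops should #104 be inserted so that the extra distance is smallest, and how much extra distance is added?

+6 miles — insert #104 between Base and #103.

Insertion cost between consecutive stops i–j is d(i,#104) + d(#104,j) − d(i,j):
  between Base and #103: 5 + 13 − 12 = 6
  between #103 and #101: 13 + 21 − 18 = 16
  between #101 and #102: 21 + 8 − 13 = 16
  between #102 and Base: 8 + 5 − 3 = 10
Cheapest insertion is between Base and #103, adding 6.
New total = 46 + 6 = 52.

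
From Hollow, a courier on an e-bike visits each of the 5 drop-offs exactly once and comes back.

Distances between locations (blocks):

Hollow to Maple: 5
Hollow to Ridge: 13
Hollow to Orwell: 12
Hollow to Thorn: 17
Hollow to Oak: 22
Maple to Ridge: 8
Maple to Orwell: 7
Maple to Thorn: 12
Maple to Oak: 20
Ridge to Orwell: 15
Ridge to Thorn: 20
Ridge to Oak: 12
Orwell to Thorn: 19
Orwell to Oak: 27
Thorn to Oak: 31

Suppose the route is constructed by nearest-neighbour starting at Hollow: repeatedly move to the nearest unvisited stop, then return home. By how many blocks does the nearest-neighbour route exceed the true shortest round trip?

Hollow: Maple=5, Orwell=12, Ridge=13, Thorn=17, Oak=22 ⇒ Maple
Maple: Orwell=7, Ridge=8, Thorn=12, Oak=20 ⇒ Orwell
Orwell: Ridge=15, Thorn=19, Oak=27 ⇒ Ridge
Ridge: Oak=12, Thorn=20 ⇒ Oak
Oak: Thorn=31 ⇒ Thorn
NN route Hollow → Maple → Orwell → Ridge → Oak → Thorn → Hollow costs 87.
Optimal: Hollow → Maple → Orwell → Thorn → Ridge → Oak → Hollow costs 85 (by enumerating all 60 distinct tours).
Excess = 87 − 85 = 2.

The nearest-neighbour route is 2 blocks longer than optimal.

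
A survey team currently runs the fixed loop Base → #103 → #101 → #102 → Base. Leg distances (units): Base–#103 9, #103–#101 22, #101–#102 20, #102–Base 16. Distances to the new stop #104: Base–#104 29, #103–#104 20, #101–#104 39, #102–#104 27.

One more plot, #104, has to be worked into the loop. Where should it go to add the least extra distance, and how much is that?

Insertion cost between consecutive stops i–j is d(i,#104) + d(#104,j) − d(i,j):
  between Base and #103: 29 + 20 − 9 = 40
  between #103 and #101: 20 + 39 − 22 = 37
  between #101 and #102: 39 + 27 − 20 = 46
  between #102 and Base: 27 + 29 − 16 = 40
Cheapest insertion is between #103 and #101, adding 37.
New total = 67 + 37 = 104.

Minimum extra distance: 37, inserting #104 between #103 and #101.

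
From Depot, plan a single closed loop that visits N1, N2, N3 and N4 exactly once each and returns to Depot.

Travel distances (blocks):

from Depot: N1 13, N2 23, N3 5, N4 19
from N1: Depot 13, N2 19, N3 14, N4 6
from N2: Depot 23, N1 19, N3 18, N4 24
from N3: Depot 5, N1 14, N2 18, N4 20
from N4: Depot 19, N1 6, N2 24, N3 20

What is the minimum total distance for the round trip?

Depot→N1→N2→N3→N4→Depot: 13+19+18+20+19 = 89
Depot→N1→N2→N4→N3→Depot: 13+19+24+20+5 = 81
Depot→N1→N3→N2→N4→Depot: 13+14+18+24+19 = 88
Depot→N1→N3→N4→N2→Depot: 13+14+20+24+23 = 94
Depot→N1→N4→N2→N3→Depot: 13+6+24+18+5 = 66
Depot→N1→N4→N3→N2→Depot: 13+6+20+18+23 = 80
Depot→N2→N1→N3→N4→Depot: 23+19+14+20+19 = 95
Depot→N2→N1→N4→N3→Depot: 23+19+6+20+5 = 73
Depot→N2→N3→N1→N4→Depot: 23+18+14+6+19 = 80
Depot→N2→N4→N1→N3→Depot: 23+24+6+14+5 = 72
Depot→N3→N1→N2→N4→Depot: 5+14+19+24+19 = 81
Depot→N3→N2→N1→N4→Depot: 5+18+19+6+19 = 67
The minimum is 66.
One optimal route: Depot → N1 → N4 → N2 → N3 → Depot (or its reverse).

Minimum total distance: 66 blocks.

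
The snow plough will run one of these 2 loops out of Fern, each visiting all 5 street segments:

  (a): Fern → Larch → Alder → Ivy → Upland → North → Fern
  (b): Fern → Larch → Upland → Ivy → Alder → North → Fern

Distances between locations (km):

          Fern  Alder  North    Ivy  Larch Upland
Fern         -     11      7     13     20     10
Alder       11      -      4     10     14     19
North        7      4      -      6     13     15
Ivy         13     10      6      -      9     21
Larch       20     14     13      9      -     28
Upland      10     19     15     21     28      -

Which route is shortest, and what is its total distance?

Shortest is (a), total 87 km.

(a): 20 + 14 + 10 + 21 + 15 + 7 = 87
(b): 20 + 28 + 21 + 10 + 4 + 7 = 90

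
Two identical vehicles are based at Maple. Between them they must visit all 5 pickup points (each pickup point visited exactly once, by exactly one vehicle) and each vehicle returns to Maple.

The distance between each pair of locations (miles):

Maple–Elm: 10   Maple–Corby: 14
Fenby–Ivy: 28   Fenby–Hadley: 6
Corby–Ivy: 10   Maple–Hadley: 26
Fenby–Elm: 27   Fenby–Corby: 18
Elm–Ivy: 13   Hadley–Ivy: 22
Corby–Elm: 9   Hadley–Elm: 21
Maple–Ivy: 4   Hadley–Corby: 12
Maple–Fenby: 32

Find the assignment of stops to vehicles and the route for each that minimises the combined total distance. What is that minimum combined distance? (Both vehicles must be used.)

Minimum combined distance: 77 miles.

Try each way of splitting the stops between the two vehicles (each non-empty) and, for each split, find the best tour for each vehicle:
  {Fenby} + {Hadley, Corby, Elm, Ivy}: 64 + 57 = 121
  {Hadley} + {Fenby, Corby, Elm, Ivy}: 52 + 69 = 121
  {Fenby, Hadley} + {Corby, Elm, Ivy}: 64 + 33 = 97
  {Corby} + {Fenby, Hadley, Elm, Ivy}: 28 + 69 = 97
  {Fenby, Corby} + {Hadley, Elm, Ivy}: 64 + 57 = 121
  {Hadley, Corby} + {Fenby, Elm, Ivy}: 52 + 69 = 121
  … (15 splits in total)
  {Fenby, Hadley, Corby, Elm} + {Ivy}: 69 + 8 = 77  ← best
Best: vehicle 1 Maple → Fenby → Hadley → Corby → Elm → Maple = 69; vehicle 2 Maple → Ivy → Maple = 8; combined 77.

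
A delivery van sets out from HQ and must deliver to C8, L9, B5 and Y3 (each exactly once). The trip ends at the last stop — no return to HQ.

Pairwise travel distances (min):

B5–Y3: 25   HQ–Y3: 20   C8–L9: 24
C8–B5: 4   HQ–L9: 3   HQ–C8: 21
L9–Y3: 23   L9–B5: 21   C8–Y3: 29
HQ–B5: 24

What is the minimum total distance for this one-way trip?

There are 4! = 24 possible orderings.
HQ - C8 - L9 - B5 - Y3: 21+24+21+25 = 91
HQ - C8 - L9 - Y3 - B5: 21+24+23+25 = 93
HQ - C8 - B5 - L9 - Y3: 21+4+21+23 = 69
HQ - C8 - B5 - Y3 - L9: 21+4+25+23 = 73
HQ - C8 - Y3 - L9 - B5: 21+29+23+21 = 94
HQ - C8 - Y3 - B5 - L9: 21+29+25+21 = 96
HQ - L9 - C8 - B5 - Y3: 3+24+4+25 = 56
HQ - L9 - C8 - Y3 - B5: 3+24+29+25 = 81
HQ - L9 - B5 - C8 - Y3: 3+21+4+29 = 57
HQ - L9 - B5 - Y3 - C8: 3+21+25+29 = 78
HQ - L9 - Y3 - C8 - B5: 3+23+29+4 = 59
HQ - L9 - Y3 - B5 - C8: 3+23+25+4 = 55
HQ - B5 - C8 - L9 - Y3: 24+4+24+23 = 75
HQ - B5 - C8 - Y3 - L9: 24+4+29+23 = 80
… (10 more)
The minimum is 55.
One shortest path: HQ → L9 → Y3 → B5 → C8.

55 min — the minimum one-way total.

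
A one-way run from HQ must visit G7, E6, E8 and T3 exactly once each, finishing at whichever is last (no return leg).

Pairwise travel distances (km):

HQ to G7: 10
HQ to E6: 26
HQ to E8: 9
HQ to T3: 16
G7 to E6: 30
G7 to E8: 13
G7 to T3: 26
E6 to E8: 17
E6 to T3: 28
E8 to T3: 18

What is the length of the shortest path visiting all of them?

68 km — the minimum one-way total.

There are 4! = 24 possible orderings.
HQ - G7 - E6 - E8 - T3: 10+30+17+18 = 75
HQ - G7 - E6 - T3 - E8: 10+30+28+18 = 86
HQ - G7 - E8 - E6 - T3: 10+13+17+28 = 68
HQ - G7 - E8 - T3 - E6: 10+13+18+28 = 69
HQ - G7 - T3 - E6 - E8: 10+26+28+17 = 81
HQ - G7 - T3 - E8 - E6: 10+26+18+17 = 71
HQ - E6 - G7 - E8 - T3: 26+30+13+18 = 87
HQ - E6 - G7 - T3 - E8: 26+30+26+18 = 100
HQ - E6 - E8 - G7 - T3: 26+17+13+26 = 82
HQ - E6 - E8 - T3 - G7: 26+17+18+26 = 87
HQ - E6 - T3 - G7 - E8: 26+28+26+13 = 93
HQ - E6 - T3 - E8 - G7: 26+28+18+13 = 85
HQ - E8 - G7 - E6 - T3: 9+13+30+28 = 80
HQ - E8 - G7 - T3 - E6: 9+13+26+28 = 76
… (10 more)
The minimum is 68.
One shortest path: HQ → G7 → E8 → E6 → T3.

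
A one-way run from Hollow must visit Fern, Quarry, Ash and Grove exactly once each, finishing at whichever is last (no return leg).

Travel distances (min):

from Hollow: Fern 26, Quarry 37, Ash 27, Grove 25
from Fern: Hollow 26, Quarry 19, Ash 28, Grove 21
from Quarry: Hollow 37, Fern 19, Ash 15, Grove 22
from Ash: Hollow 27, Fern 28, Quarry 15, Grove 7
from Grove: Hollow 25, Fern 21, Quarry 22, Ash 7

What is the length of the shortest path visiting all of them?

66 min — the minimum one-way total.

There are 4! = 24 possible orderings.
Hollow→Fern→Quarry→Ash→Grove: 26+19+15+7 = 67
Hollow→Fern→Quarry→Grove→Ash: 26+19+22+7 = 74
Hollow→Fern→Ash→Quarry→Grove: 26+28+15+22 = 91
Hollow→Fern→Ash→Grove→Quarry: 26+28+7+22 = 83
Hollow→Fern→Grove→Quarry→Ash: 26+21+22+15 = 84
Hollow→Fern→Grove→Ash→Quarry: 26+21+7+15 = 69
Hollow→Quarry→Fern→Ash→Grove: 37+19+28+7 = 91
Hollow→Quarry→Fern→Grove→Ash: 37+19+21+7 = 84
Hollow→Quarry→Ash→Fern→Grove: 37+15+28+21 = 101
Hollow→Quarry→Ash→Grove→Fern: 37+15+7+21 = 80
Hollow→Quarry→Grove→Fern→Ash: 37+22+21+28 = 108
Hollow→Quarry→Grove→Ash→Fern: 37+22+7+28 = 94
Hollow→Ash→Fern→Quarry→Grove: 27+28+19+22 = 96
Hollow→Ash→Fern→Grove→Quarry: 27+28+21+22 = 98
… (10 more)
Hollow→Grove→Ash→Quarry→Fern: 25+7+15+19 = 66  ← best
The minimum is 66.
One shortest path: Hollow → Grove → Ash → Quarry → Fern.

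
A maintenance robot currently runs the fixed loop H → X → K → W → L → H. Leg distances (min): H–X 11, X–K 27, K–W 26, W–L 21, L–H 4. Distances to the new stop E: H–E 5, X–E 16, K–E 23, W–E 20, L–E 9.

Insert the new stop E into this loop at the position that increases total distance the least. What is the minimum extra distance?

Adding 8 min by placing E on the W–L leg.

Insertion cost between consecutive stops i–j is d(i,E) + d(E,j) − d(i,j):
  between H and X: 5 + 16 − 11 = 10
  between X and K: 16 + 23 − 27 = 12
  between K and W: 23 + 20 − 26 = 17
  between W and L: 20 + 9 − 21 = 8
  between L and H: 9 + 5 − 4 = 10
Cheapest insertion is between W and L, adding 8.
New total = 89 + 8 = 97.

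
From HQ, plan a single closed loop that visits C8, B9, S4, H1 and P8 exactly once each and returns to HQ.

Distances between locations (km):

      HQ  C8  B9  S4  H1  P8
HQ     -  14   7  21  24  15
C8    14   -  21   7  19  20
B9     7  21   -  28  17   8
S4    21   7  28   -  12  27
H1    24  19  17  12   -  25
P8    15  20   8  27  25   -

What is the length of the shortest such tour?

Shortest round trip = 73 km.

HQ→C8→B9→S4→H1→P8→HQ: 14+21+28+12+25+15 = 115
HQ→C8→B9→S4→P8→H1→HQ: 14+21+28+27+25+24 = 139
HQ→C8→B9→H1→S4→P8→HQ: 14+21+17+12+27+15 = 106
HQ→C8→B9→H1→P8→S4→HQ: 14+21+17+25+27+21 = 125
HQ→C8→B9→P8→S4→H1→HQ: 14+21+8+27+12+24 = 106
HQ→C8→B9→P8→H1→S4→HQ: 14+21+8+25+12+21 = 101
HQ→C8→S4→B9→H1→P8→HQ: 14+7+28+17+25+15 = 106
HQ→C8→S4→B9→P8→H1→HQ: 14+7+28+8+25+24 = 106
HQ→C8→S4→H1→B9→P8→HQ: 14+7+12+17+8+15 = 73
HQ→C8→S4→H1→P8→B9→HQ: 14+7+12+25+8+7 = 73
HQ→C8→S4→P8→B9→H1→HQ: 14+7+27+8+17+24 = 97
HQ→C8→S4→P8→H1→B9→HQ: 14+7+27+25+17+7 = 97
HQ→C8→H1→B9→S4→P8→HQ: 14+19+17+28+27+15 = 120
HQ→C8→H1→B9→P8→S4→HQ: 14+19+17+8+27+21 = 106
… (46 more)
The minimum is 73.
One optimal route: HQ → C8 → S4 → H1 → B9 → P8 → HQ (or its reverse).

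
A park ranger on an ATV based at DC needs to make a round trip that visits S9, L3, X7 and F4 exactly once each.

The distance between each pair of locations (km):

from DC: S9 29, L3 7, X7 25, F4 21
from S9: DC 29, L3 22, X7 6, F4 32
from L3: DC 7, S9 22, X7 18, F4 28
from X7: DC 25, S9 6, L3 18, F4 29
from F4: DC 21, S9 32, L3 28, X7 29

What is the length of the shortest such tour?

Shortest round trip = 84 km.

DC - S9 - L3 - X7 - F4 - DC: 29+22+18+29+21 = 119
DC - S9 - L3 - F4 - X7 - DC: 29+22+28+29+25 = 133
DC - S9 - X7 - L3 - F4 - DC: 29+6+18+28+21 = 102
DC - S9 - X7 - F4 - L3 - DC: 29+6+29+28+7 = 99
DC - S9 - F4 - L3 - X7 - DC: 29+32+28+18+25 = 132
DC - S9 - F4 - X7 - L3 - DC: 29+32+29+18+7 = 115
DC - L3 - S9 - X7 - F4 - DC: 7+22+6+29+21 = 85
DC - L3 - S9 - F4 - X7 - DC: 7+22+32+29+25 = 115
DC - L3 - X7 - S9 - F4 - DC: 7+18+6+32+21 = 84
DC - L3 - F4 - S9 - X7 - DC: 7+28+32+6+25 = 98
DC - X7 - S9 - L3 - F4 - DC: 25+6+22+28+21 = 102
DC - X7 - L3 - S9 - F4 - DC: 25+18+22+32+21 = 118
The minimum is 84.
One optimal route: DC → L3 → X7 → S9 → F4 → DC (or its reverse).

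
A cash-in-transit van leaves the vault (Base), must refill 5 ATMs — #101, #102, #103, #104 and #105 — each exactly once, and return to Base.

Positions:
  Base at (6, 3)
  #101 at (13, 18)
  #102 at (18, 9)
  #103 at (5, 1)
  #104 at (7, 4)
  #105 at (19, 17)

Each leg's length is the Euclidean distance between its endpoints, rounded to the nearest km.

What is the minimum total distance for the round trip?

With 5 stops there are 5!/2 = 60 distinct round trips (a route and its reverse cost the same).
Base → #101 → #102 → #103 → #104 → #105 → Base: 17+10+15+4+18+19 = 83
Base → #101 → #102 → #103 → #105 → #104 → Base: 17+10+15+21+18+1 = 82
Base → #101 → #102 → #104 → #103 → #105 → Base: 17+10+12+4+21+19 = 83
Base → #101 → #102 → #104 → #105 → #103 → Base: 17+10+12+18+21+2 = 80
Base → #101 → #102 → #105 → #103 → #104 → Base: 17+10+8+21+4+1 = 61
Base → #101 → #102 → #105 → #104 → #103 → Base: 17+10+8+18+4+2 = 59
Base → #101 → #103 → #102 → #104 → #105 → Base: 17+19+15+12+18+19 = 100
Base → #101 → #103 → #102 → #105 → #104 → Base: 17+19+15+8+18+1 = 78
Base → #101 → #103 → #104 → #102 → #105 → Base: 17+19+4+12+8+19 = 79
Base → #101 → #103 → #104 → #105 → #102 → Base: 17+19+4+18+8+13 = 79
Base → #101 → #103 → #105 → #102 → #104 → Base: 17+19+21+8+12+1 = 78
Base → #101 → #103 → #105 → #104 → #102 → Base: 17+19+21+18+12+13 = 100
Base → #101 → #104 → #102 → #103 → #105 → Base: 17+15+12+15+21+19 = 99
Base → #101 → #104 → #102 → #105 → #103 → Base: 17+15+12+8+21+2 = 75
… (46 more)
Base → #103 → #102 → #105 → #101 → #104 → Base: 2+15+8+6+15+1 = 47  ← best
The minimum is 47.
One optimal route: Base → #103 → #102 → #105 → #101 → #104 → Base (or its reverse).

Shortest round trip = 47 km.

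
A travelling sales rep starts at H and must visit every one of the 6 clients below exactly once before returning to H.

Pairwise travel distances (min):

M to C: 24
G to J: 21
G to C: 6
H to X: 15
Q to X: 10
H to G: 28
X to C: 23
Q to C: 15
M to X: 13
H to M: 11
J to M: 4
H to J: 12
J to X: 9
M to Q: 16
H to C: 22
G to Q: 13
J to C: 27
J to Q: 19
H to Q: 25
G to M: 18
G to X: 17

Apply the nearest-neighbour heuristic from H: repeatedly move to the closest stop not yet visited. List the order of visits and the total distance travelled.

From H: distances to unvisited — M=11, J=12, X=15, C=22, Q=25, G=28. Nearest is M (11).
From M: distances to unvisited — J=4, X=13, Q=16, G=18, C=24. Nearest is J (4).
From J: distances to unvisited — X=9, Q=19, G=21, C=27. Nearest is X (9).
From X: distances to unvisited — Q=10, G=17, C=23. Nearest is Q (10).
From Q: distances to unvisited — G=13, C=15. Nearest is G (13).
From G: distances to unvisited — C=6. Nearest is C (6).
Return C→H: 22.
Total = 11 + 4 + 9 + 10 + 13 + 6 + 22 = 75.

Nearest-neighbour total = 75 min; route H → M → J → X → Q → G → C → H.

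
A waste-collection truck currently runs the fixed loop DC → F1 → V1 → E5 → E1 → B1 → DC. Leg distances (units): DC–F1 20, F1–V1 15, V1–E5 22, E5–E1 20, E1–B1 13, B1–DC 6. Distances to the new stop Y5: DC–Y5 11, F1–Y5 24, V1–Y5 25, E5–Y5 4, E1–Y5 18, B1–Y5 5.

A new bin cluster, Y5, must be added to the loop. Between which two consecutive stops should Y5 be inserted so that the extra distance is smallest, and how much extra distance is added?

Minimum extra distance: 2, inserting Y5 between E5 and E1.

Insertion cost between consecutive stops i–j is d(i,Y5) + d(Y5,j) − d(i,j):
  between DC and F1: 11 + 24 − 20 = 15
  between F1 and V1: 24 + 25 − 15 = 34
  between V1 and E5: 25 + 4 − 22 = 7
  between E5 and E1: 4 + 18 − 20 = 2
  between E1 and B1: 18 + 5 − 13 = 10
  between B1 and DC: 5 + 11 − 6 = 10
Cheapest insertion is between E5 and E1, adding 2.
New total = 96 + 2 = 98.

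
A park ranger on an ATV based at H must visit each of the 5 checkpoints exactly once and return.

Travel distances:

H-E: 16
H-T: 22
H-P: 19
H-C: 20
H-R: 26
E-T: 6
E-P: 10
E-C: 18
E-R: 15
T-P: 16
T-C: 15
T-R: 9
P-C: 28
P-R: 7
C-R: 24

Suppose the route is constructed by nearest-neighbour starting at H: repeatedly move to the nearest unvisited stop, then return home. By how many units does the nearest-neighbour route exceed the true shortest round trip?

9 longer than the optimal tour.

H: E=16, P=19, C=20, T=22, R=26 ⇒ E
E: T=6, P=10, R=15, C=18 ⇒ T
T: R=9, C=15, P=16 ⇒ R
R: P=7, C=24 ⇒ P
P: C=28 ⇒ C
NN route H → E → T → R → P → C → H costs 86.
Optimal: H → E → P → R → T → C → H costs 77 (by enumerating all 60 distinct tours).
Excess = 86 − 77 = 9.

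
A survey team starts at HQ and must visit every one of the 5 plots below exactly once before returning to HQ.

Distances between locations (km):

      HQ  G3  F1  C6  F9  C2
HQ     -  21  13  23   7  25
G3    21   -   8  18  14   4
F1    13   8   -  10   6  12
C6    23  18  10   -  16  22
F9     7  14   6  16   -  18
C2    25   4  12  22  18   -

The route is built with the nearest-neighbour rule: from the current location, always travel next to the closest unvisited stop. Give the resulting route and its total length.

Nearest-neighbour total = 70 km; route HQ → F9 → F1 → G3 → C2 → C6 → HQ.

HQ → [F9:7 / F1:13 / G3:21 / C6:23 / C2:25] → F9 (7)
F9 → [F1:6 / G3:14 / C6:16 / C2:18] → F1 (6)
F1 → [G3:8 / C6:10 / C2:12] → G3 (8)
G3 → [C2:4 / C6:18] → C2 (4)
C2 → [C6:22] → C6 (22)
Return C6→HQ: 23.
Total = 7 + 6 + 8 + 4 + 22 + 23 = 70.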